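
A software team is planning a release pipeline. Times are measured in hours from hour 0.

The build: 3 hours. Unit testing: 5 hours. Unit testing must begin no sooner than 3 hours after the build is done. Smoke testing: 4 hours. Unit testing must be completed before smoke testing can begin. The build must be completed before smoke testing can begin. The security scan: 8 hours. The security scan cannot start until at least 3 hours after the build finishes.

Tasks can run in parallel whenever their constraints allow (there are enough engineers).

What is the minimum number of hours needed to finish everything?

15

Nothing blocks the build, so it runs from hour 0 to hour 3.
After the build (finishes hour 3, plus 3-hour gap → hour 6), the security scan can start at hour 6 and finishes at hour 14.
Unit testing cannot begin until the build (finishes hour 3, plus 3-hour gap → hour 6). It runs from hour 6 to 6 + 5 = hour 11.
Smoke testing needs all of unit testing (finishes hour 11); the build (finishes hour 3). That puts its earliest start at hour 11; it finishes at 11 + 4 = hour 15.
All tasks are finished once the last one completes. Finish times: The build at 3, Unit testing at 11, The security scan at 14, Smoke testing at 15. The latest is hour 15.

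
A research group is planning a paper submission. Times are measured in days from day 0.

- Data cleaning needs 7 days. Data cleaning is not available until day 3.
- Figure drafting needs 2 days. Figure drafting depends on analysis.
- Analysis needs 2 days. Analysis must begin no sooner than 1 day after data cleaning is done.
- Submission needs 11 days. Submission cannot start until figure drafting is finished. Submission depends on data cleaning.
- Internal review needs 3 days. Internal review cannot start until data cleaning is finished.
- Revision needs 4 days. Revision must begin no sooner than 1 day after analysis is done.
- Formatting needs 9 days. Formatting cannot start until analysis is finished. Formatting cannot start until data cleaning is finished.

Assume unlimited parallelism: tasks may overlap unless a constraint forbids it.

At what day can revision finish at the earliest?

Data cleaning waits on its own release at day 3, so it starts at day 3 and finishes at 3 + 7 = day 10.
Analysis cannot begin until data cleaning (finishes day 10, plus 1-day gap → day 11). It runs from day 11 to 11 + 2 = day 13.
Revision cannot begin until analysis (finishes day 13, plus 1-day gap → day 14). It runs from day 14 to 14 + 4 = day 18.

18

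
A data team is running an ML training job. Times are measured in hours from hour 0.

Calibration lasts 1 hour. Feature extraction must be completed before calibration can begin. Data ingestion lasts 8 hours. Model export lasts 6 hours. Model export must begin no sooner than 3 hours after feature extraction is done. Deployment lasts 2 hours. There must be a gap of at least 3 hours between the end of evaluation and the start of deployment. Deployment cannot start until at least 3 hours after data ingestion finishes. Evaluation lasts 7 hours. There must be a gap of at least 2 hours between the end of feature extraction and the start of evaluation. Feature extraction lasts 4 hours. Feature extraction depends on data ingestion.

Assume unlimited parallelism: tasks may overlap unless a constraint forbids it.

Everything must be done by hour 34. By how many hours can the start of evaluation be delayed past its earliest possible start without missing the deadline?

Data ingestion can start immediately at hour 0; it finishes at hour 8.
Feature extraction cannot begin until data ingestion (finishes hour 8). It runs from hour 8 to 8 + 4 = hour 12.
Evaluation waits on feature extraction (finishes hour 12, plus 2-hour gap → hour 14), so it starts at hour 14 and finishes at 14 + 7 = hour 21.

Working backward from the deadline:
Nothing follows deployment; the deadline of hour 34 is its only limit. It must start by 34 − 2 = hour 32.
Evaluation has to be done before deployment (must start by hour 32, minus 3-hour gap → hour 29). That means finishing by hour 29, i.e. starting by 29 − 7 = hour 22.
So evaluation can start as early as hour 14 and as late as hour 22, giving 22 − 14 = 8 hours of slack.

8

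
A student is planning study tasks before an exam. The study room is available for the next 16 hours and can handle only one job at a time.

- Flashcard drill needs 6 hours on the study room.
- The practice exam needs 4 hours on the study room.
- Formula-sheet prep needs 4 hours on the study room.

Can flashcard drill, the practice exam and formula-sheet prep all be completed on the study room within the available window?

Running back to back, the jobs need 6 + 4 + 4 = 14 hours on the study room.
Since 14 ≤ 16, they fit within the window.

Yes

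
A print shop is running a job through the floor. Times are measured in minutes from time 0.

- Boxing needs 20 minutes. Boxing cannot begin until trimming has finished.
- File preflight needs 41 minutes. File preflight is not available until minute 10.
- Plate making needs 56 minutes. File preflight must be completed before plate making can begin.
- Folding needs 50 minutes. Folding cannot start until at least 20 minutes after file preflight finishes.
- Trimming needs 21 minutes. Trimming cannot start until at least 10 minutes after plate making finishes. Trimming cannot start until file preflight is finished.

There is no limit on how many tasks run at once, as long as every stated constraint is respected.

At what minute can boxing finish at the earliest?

158

File preflight waits on its own release at minute 10, so it starts at minute 10 and finishes at 10 + 41 = minute 51.
Plate making cannot begin until file preflight (finishes minute 51). It runs from minute 51 to 51 + 56 = minute 107.
Trimming has to wait for plate making (finishes minute 107, plus 10-minute gap → minute 117); file preflight (finishes minute 51). The latest of these is minute 117, so trimming runs minute 117 to 117 + 21 = minute 138.
After trimming (finishes minute 138), boxing can start at minute 138 and finishes at minute 158.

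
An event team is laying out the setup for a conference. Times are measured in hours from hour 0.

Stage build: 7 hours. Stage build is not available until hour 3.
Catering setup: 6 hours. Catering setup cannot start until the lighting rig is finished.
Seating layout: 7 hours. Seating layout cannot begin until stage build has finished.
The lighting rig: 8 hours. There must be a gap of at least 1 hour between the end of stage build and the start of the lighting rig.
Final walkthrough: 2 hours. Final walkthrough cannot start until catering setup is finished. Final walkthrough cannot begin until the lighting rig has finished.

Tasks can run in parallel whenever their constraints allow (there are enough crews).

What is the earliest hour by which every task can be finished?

27

After its own release at hour 3, stage build can start at hour 3 and finishes at hour 10.
Seating layout cannot begin until stage build (finishes hour 10). It runs from hour 10 to 10 + 7 = hour 17.
After stage build (finishes hour 10, plus 1-hour gap → hour 11), the lighting rig can start at hour 11 and finishes at hour 19.
Catering setup waits on the lighting rig (finishes hour 19), so it starts at hour 19 and finishes at 19 + 6 = hour 25.
Final walkthrough cannot start until catering setup (finishes hour 25); the lighting rig (finishes hour 19). The controlling bound is hour 25, so final walkthrough finishes at 25 + 2 = hour 27.
All tasks are finished once the last one completes. Finish times: Stage build at 10, The lighting rig at 19, Seating layout at 17, Catering setup at 25, Final walkthrough at 27. The latest is hour 27.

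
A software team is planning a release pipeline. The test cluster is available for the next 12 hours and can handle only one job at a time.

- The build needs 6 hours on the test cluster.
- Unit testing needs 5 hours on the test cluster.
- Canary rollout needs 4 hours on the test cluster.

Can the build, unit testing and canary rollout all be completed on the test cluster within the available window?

No

Running back to back, the jobs need 6 + 5 + 4 = 15 hours on the test cluster.
Since 15 > 12, they cannot all fit.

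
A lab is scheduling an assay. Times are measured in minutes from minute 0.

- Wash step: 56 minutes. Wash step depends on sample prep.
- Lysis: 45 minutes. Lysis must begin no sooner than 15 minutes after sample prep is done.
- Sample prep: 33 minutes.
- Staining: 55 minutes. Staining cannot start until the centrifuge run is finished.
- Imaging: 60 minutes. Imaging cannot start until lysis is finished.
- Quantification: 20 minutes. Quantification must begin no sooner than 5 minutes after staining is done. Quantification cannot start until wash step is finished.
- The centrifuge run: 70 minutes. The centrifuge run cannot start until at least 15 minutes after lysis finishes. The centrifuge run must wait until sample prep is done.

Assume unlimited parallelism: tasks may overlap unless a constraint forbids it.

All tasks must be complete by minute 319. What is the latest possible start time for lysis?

109

To finish by minute 319, quantification (duration 20) must start no later than minute 299.
Since quantification (must start by minute 299, minus 5-minute gap → minute 294) depends on it, staining must finish by minute 294. Backing off its 55-minute duration gives a latest start of minute 239.
The centrifuge run must finish before staining (must start by minute 239). With a 70-minute duration, the centrifuge run must start by 239 − 70 = minute 169.
Imaging must finish by minute 319; it takes 60 minutes, so it must start by 319 − 60 = minute 259.
Lysis must finish in time for the centrifuge run (must start by minute 169, minus 15-minute gap → minute 154); imaging (must start by minute 259). The tightest is minute 154, so lysis must start by 154 − 45 = minute 109.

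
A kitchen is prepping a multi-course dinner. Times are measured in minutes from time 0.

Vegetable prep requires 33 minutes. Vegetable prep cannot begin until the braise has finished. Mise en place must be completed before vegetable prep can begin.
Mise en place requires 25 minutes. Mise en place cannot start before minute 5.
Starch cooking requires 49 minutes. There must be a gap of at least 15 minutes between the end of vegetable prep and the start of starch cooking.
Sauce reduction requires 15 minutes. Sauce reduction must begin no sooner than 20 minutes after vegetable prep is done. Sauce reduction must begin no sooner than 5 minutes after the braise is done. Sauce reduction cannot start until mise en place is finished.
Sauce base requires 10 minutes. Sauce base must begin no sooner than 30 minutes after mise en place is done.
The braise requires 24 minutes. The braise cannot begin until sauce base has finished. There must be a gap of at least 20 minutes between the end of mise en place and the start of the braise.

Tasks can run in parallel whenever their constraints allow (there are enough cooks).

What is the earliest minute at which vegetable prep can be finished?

127

Mise en place cannot begin until its own release at minute 5. It runs from minute 5 to 5 + 25 = minute 30.
Sauce base cannot begin until mise en place (finishes minute 30, plus 30-minute gap → minute 60). It runs from minute 60 to 60 + 10 = minute 70.
For the braise: sauce base (finishes minute 70); mise en place (finishes minute 30, plus 20-minute gap → minute 50). Taking the maximum gives a start of minute 70, and it finishes at 70 + 24 = minute 94.
Vegetable prep has to wait for the braise (finishes minute 94); mise en place (finishes minute 30). The latest of these is minute 94, so vegetable prep runs minute 94 to 94 + 33 = minute 127.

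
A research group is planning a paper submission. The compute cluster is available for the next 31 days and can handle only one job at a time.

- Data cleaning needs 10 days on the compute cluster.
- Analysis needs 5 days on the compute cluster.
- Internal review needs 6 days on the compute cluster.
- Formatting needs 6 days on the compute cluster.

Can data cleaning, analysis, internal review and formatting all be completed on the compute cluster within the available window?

Running back to back, the jobs need 10 + 5 + 6 + 6 = 27 days on the compute cluster.
Since 27 ≤ 31, they fit within the window.

Yes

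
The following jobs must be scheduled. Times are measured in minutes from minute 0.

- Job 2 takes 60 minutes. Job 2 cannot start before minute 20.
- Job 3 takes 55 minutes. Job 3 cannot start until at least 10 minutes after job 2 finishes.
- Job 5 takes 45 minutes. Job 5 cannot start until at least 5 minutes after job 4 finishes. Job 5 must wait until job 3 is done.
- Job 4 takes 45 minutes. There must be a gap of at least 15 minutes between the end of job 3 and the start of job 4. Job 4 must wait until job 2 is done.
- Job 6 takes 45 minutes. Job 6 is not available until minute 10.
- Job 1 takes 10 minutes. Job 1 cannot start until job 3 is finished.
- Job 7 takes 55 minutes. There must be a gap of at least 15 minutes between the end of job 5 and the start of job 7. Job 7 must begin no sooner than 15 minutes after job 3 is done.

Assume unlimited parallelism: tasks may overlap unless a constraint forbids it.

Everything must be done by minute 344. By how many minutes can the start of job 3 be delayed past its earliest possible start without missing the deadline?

19

After its own release at minute 20, job 2 can start at minute 20 and finishes at minute 80.
Job 3 cannot begin until job 2 (finishes minute 80, plus 10-minute gap → minute 90). It runs from minute 90 to 90 + 55 = minute 145.

Working backward from the deadline:
Job 1 must finish by minute 344; it takes 10 minutes, so it must start by 344 − 10 = minute 334.
Job 7 has no dependents, so it just needs to finish by minute 344. Starting by 344 − 55 = minute 289 achieves that.
Job 5 must finish before job 7 (must start by minute 289, minus 15-minute gap → minute 274). With a 45-minute duration, job 5 must start by 274 − 45 = minute 229.
Job 4 feeds into job 5 (must start by minute 229, minus 5-minute gap → minute 224); so job 4 must finish by minute 224 and therefore start by minute 179.
Job 3 must finish in time for job 1 (must start by minute 334); job 4 (must start by minute 179, minus 15-minute gap → minute 164); job 5 (must start by minute 229); job 7 (must start by minute 289, minus 15-minute gap → minute 274). The tightest is minute 164, so job 3 must start by 164 − 55 = minute 109.
So job 3 can start as early as minute 90 and as late as minute 109, giving 109 − 90 = 19 minutes of slack.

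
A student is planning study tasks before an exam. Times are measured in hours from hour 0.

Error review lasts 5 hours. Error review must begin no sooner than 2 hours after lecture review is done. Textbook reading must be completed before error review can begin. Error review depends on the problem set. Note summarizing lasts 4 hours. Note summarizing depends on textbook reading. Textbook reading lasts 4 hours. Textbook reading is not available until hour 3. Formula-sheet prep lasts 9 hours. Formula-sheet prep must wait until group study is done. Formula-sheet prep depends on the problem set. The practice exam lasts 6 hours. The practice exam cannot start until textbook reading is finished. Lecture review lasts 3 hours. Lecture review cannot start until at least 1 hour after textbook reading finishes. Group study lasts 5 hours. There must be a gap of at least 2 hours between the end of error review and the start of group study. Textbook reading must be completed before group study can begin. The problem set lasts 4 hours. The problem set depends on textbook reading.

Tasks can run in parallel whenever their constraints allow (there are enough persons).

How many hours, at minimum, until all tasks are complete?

After its own release at hour 3, textbook reading can start at hour 3 and finishes at hour 7.
Note summarizing cannot begin until textbook reading (finishes hour 7). It runs from hour 7 to 7 + 4 = hour 11.
After textbook reading (finishes hour 7), the practice exam can start at hour 7 and finishes at hour 13.
After textbook reading (finishes hour 7), the problem set can start at hour 7 and finishes at hour 11.
After textbook reading (finishes hour 7, plus 1-hour gap → hour 8), lecture review can start at hour 8 and finishes at hour 11.
Error review has to wait for lecture review (finishes hour 11, plus 2-hour gap → hour 13); textbook reading (finishes hour 7); the problem set (finishes hour 11). The latest of these is hour 13, so error review runs hour 13 to 13 + 5 = hour 18.
For group study: error review (finishes hour 18, plus 2-hour gap → hour 20); textbook reading (finishes hour 7). Taking the maximum gives a start of hour 20, and it finishes at 20 + 5 = hour 25.
Formula-sheet prep has to wait for group study (finishes hour 25); the problem set (finishes hour 11). The latest of these is hour 25, so formula-sheet prep runs hour 25 to 25 + 9 = hour 34.
All tasks are finished once the last one completes. Finish times: Textbook reading at 7, Lecture review at 11, The problem set at 11, The practice exam at 13, Error review at 18, Group study at 25, Note summarizing at 11, Formula-sheet prep at 34. The latest is hour 34.

34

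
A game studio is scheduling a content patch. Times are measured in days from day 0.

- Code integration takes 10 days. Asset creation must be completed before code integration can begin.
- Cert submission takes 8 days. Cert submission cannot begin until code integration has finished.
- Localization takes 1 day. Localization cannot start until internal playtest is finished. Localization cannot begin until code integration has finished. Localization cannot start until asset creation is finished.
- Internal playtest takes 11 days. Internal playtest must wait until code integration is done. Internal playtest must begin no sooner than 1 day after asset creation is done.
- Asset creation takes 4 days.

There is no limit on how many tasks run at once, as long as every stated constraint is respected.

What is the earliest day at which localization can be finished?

Nothing blocks asset creation, so it runs from day 0 to day 4.
Code integration waits on asset creation (finishes day 4), so it starts at day 4 and finishes at 4 + 10 = day 14.
Internal playtest cannot start until code integration (finishes day 14); asset creation (finishes day 4, plus 1-day gap → day 5). The controlling bound is day 14, so internal playtest finishes at 14 + 11 = day 25.
Localization needs all of internal playtest (finishes day 25); code integration (finishes day 14); asset creation (finishes day 4). That puts its earliest start at day 25; it finishes at 25 + 1 = day 26.

26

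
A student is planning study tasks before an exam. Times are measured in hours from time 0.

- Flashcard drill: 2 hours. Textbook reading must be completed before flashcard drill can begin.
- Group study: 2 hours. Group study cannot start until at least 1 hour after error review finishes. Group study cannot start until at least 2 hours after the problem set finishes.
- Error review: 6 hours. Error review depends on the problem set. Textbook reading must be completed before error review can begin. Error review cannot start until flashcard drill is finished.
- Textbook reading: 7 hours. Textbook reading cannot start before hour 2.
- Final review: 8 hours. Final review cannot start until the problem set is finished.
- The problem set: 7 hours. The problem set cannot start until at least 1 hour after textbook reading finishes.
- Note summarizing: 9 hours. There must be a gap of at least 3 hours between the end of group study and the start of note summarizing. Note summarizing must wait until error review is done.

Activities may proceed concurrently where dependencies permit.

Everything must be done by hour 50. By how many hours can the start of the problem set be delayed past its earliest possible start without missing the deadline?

12

Textbook reading waits on its own release at hour 2, so it starts at hour 2 and finishes at 2 + 7 = hour 9.
The problem set cannot begin until textbook reading (finishes hour 9, plus 1-hour gap → hour 10). It runs from hour 10 to 10 + 7 = hour 17.

Working backward from the deadline:
To finish by hour 50, note summarizing (duration 9) must start no later than hour 41.
Group study must finish before note summarizing (must start by hour 41, minus 3-hour gap → hour 38). With a 2-hour duration, group study must start by 38 − 2 = hour 36.
Error review must finish in time for group study (must start by hour 36, minus 1-hour gap → hour 35); note summarizing (must start by hour 41). The tightest is hour 35, so error review must start by 35 − 6 = hour 29.
Final review has no dependents, so it just needs to finish by hour 50. Starting by 50 − 8 = hour 42 achieves that.
The problem set has several dependents: error review (must start by hour 29); group study (must start by hour 36, minus 2-hour gap → hour 34); final review (must start by hour 42). The earliest of those limits is hour 29, so the problem set must start by 29 − 7 = hour 22.
So the problem set can start as early as hour 10 and as late as hour 22, giving 22 − 10 = 12 hours of slack.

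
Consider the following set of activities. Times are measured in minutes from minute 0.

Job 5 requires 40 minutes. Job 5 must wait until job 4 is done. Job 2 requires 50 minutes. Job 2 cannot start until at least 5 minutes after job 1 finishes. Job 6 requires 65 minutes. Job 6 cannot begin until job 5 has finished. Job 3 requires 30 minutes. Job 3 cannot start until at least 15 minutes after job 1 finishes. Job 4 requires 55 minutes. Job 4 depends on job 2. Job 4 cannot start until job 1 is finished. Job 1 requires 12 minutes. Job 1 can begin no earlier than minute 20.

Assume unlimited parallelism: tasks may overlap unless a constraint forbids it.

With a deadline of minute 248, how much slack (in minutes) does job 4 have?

After its own release at minute 20, job 1 can start at minute 20 and finishes at minute 32.
After job 1 (finishes minute 32, plus 5-minute gap → minute 37), job 2 can start at minute 37 and finishes at minute 87.
Job 4 has to wait for job 2 (finishes minute 87); job 1 (finishes minute 32). The latest of these is minute 87, so job 4 runs minute 87 to 87 + 55 = minute 142.

Working backward from the deadline:
To finish by minute 248, job 6 (duration 65) must start no later than minute 183.
Job 5 has to be done before job 6 (must start by minute 183). That means finishing by minute 183, i.e. starting by 183 − 40 = minute 143.
Job 4 must finish before job 5 (must start by minute 143). With a 55-minute duration, job 4 must start by 143 − 55 = minute 88.
So job 4 can start as early as minute 87 and as late as minute 88, giving 88 − 87 = 1 minute of slack.

1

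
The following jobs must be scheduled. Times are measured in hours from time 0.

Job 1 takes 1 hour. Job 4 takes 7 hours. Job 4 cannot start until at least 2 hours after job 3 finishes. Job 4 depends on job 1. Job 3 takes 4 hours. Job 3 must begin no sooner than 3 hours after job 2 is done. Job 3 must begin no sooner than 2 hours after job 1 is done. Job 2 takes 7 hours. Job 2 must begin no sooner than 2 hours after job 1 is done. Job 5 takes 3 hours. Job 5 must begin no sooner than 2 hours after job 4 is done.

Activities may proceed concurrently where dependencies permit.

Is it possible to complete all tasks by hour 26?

Job 1 can start immediately at hour 0; it finishes at hour 1.
Job 2 cannot begin until job 1 (finishes hour 1, plus 2-hour gap → hour 3). It runs from hour 3 to 3 + 7 = hour 10.
Job 3 cannot start until job 2 (finishes hour 10, plus 3-hour gap → hour 13); job 1 (finishes hour 1, plus 2-hour gap → hour 3). The controlling bound is hour 13, so job 3 finishes at 13 + 4 = hour 17.
Job 4 cannot start until job 3 (finishes hour 17, plus 2-hour gap → hour 19); job 1 (finishes hour 1). The controlling bound is hour 19, so job 4 finishes at 19 + 7 = hour 26.
After job 4 (finishes hour 26, plus 2-hour gap → hour 28), job 5 can start at hour 28 and finishes at hour 31.
The earliest everything can be done is hour 31, which is after the deadline of 26, so it is not possible.

No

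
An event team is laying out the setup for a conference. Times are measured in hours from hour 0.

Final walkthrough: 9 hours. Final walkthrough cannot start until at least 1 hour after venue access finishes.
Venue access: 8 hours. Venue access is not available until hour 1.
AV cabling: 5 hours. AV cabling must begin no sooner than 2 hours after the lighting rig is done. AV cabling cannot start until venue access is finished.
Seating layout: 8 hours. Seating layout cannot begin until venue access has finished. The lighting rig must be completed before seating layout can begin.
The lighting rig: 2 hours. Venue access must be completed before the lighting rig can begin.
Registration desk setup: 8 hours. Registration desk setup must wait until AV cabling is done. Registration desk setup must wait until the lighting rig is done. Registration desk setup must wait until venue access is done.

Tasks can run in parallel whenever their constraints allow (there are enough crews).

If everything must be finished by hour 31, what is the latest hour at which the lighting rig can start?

Nothing follows registration desk setup; the deadline of hour 31 is its only limit. It must start by 31 − 8 = hour 23.
AV cabling feeds into registration desk setup (must start by hour 23); so AV cabling must finish by hour 23 and therefore start by hour 18.
To finish by hour 31, seating layout (duration 8) must start no later than hour 23.
The lighting rig feeds AV cabling (must start by hour 18, minus 2-hour gap → hour 16); seating layout (must start by hour 23); registration desk setup (must start by hour 23). Taking the minimum, the lighting rig must finish by hour 16 and start by 16 − 2 = hour 14.

14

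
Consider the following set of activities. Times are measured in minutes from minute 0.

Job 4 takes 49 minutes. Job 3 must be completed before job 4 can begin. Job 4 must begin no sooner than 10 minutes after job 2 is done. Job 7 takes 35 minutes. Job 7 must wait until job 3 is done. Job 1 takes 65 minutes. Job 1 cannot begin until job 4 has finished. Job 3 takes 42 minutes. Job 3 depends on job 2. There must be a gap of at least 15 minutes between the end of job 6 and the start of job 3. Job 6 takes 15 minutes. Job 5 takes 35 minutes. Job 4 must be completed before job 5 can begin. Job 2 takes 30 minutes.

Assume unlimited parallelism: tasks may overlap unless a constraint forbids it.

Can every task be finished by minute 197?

Yes

Job 6 has no prerequisites, so it starts at minute 0 and finishes at minute 15.
Nothing blocks job 2, so it runs from minute 0 to minute 30.
Job 3 has to wait for job 2 (finishes minute 30); job 6 (finishes minute 15, plus 15-minute gap → minute 30). The latest of these is minute 30, so job 3 runs minute 30 to 30 + 42 = minute 72.
Job 7 cannot begin until job 3 (finishes minute 72). It runs from minute 72 to 72 + 35 = minute 107.
For job 4: job 3 (finishes minute 72); job 2 (finishes minute 30, plus 10-minute gap → minute 40). Taking the maximum gives a start of minute 72, and it finishes at 72 + 49 = minute 121.
Job 5 cannot begin until job 4 (finishes minute 121). It runs from minute 121 to 121 + 35 = minute 156.
After job 4 (finishes minute 121), job 1 can start at minute 121 and finishes at minute 186.
Every task is finished by minute 186, which is no later than the deadline of 197, so the schedule is feasible.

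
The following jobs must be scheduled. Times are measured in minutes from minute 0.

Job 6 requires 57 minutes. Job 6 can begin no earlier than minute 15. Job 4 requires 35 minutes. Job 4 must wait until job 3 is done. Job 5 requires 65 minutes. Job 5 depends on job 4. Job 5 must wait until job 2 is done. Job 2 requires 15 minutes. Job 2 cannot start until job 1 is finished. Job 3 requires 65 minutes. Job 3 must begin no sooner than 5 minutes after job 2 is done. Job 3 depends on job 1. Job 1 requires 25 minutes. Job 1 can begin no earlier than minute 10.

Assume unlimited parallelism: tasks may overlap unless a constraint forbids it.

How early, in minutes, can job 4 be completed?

155

Job 1 waits on its own release at minute 10, so it starts at minute 10 and finishes at 10 + 25 = minute 35.
After job 1 (finishes minute 35), job 2 can start at minute 35 and finishes at minute 50.
Job 3 cannot start until job 2 (finishes minute 50, plus 5-minute gap → minute 55); job 1 (finishes minute 35). The controlling bound is minute 55, so job 3 finishes at 55 + 65 = minute 120.
Job 4 waits on job 3 (finishes minute 120), so it starts at minute 120 and finishes at 120 + 35 = minute 155.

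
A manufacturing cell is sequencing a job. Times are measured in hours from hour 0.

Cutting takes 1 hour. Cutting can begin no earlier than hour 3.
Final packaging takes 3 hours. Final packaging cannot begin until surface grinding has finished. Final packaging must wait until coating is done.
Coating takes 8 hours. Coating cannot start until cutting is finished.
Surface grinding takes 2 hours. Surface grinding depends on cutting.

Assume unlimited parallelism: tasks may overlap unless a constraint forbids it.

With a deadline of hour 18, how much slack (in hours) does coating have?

Cutting waits on its own release at hour 3, so it starts at hour 3 and finishes at 3 + 1 = hour 4.
Coating waits on cutting (finishes hour 4), so it starts at hour 4 and finishes at 4 + 8 = hour 12.

Working backward from the deadline:
Final packaging must finish by hour 18; it takes 3 hours, so it must start by 18 − 3 = hour 15.
Since final packaging (must start by hour 15) depends on it, coating must finish by hour 15. Backing off its 8-hour duration gives a latest start of hour 7.
So coating can start as early as hour 4 and as late as hour 7, giving 7 − 4 = 3 hours of slack.

3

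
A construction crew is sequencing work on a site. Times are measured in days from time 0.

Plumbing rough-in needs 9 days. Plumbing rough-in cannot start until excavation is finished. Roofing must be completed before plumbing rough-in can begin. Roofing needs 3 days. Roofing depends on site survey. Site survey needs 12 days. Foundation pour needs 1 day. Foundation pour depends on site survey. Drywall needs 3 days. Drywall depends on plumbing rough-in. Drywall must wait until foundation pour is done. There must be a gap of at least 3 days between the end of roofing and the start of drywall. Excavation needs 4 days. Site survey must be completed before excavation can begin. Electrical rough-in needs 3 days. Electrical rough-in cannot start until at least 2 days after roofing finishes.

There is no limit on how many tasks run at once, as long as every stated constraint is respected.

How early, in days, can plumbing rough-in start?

Site survey can start immediately at day 0; it finishes at day 12.
After site survey (finishes day 12), roofing can start at day 12 and finishes at day 15.
Excavation cannot begin until site survey (finishes day 12). It runs from day 12 to 12 + 4 = day 16.
Plumbing rough-in waits on excavation (finishes day 16); roofing (finishes day 15). The latest of these is day 16, which is the earliest plumbing rough-in can start.

16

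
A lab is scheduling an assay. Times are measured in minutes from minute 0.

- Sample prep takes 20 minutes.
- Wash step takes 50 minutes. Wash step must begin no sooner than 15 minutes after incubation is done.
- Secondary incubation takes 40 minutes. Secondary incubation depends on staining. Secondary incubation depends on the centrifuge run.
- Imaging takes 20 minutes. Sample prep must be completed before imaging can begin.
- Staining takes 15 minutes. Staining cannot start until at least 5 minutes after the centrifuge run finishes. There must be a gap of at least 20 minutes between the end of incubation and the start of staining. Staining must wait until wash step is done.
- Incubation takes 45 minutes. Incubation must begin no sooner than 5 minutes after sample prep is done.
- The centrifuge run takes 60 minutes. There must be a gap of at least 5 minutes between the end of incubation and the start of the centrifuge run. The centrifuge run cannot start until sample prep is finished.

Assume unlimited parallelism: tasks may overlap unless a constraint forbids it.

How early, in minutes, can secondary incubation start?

Sample prep has no prerequisites, so it starts at minute 0 and finishes at minute 20.
Incubation cannot begin until sample prep (finishes minute 20, plus 5-minute gap → minute 25). It runs from minute 25 to 25 + 45 = minute 70.
Wash step waits on incubation (finishes minute 70, plus 15-minute gap → minute 85), so it starts at minute 85 and finishes at 85 + 50 = minute 135.
For the centrifuge run: incubation (finishes minute 70, plus 5-minute gap → minute 75); sample prep (finishes minute 20). Taking the maximum gives a start of minute 75, and it finishes at 75 + 60 = minute 135.
For staining: the centrifuge run (finishes minute 135, plus 5-minute gap → minute 140); incubation (finishes minute 70, plus 20-minute gap → minute 90); wash step (finishes minute 135). Taking the maximum gives a start of minute 140, and it finishes at 140 + 15 = minute 155.
Secondary incubation waits on staining (finishes minute 155); the centrifuge run (finishes minute 135). The latest of these is minute 155, which is the earliest secondary incubation can start.

155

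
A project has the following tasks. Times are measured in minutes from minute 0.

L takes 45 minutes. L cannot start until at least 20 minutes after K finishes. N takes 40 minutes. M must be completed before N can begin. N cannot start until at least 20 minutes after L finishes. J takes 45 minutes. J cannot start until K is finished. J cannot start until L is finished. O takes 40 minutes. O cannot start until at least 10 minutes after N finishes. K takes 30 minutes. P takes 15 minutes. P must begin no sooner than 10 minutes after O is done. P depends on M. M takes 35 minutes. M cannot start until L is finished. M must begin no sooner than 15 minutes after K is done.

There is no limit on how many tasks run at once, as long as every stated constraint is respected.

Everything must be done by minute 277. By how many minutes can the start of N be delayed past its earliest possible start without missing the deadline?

32

K can start immediately at minute 0; it finishes at minute 30.
After K (finishes minute 30, plus 20-minute gap → minute 50), L can start at minute 50 and finishes at minute 95.
M cannot start until L (finishes minute 95); K (finishes minute 30, plus 15-minute gap → minute 45). The controlling bound is minute 95, so M finishes at 95 + 35 = minute 130.
N needs all of M (finishes minute 130); L (finishes minute 95, plus 20-minute gap → minute 115). That puts its earliest start at minute 130; it finishes at 130 + 40 = minute 170.

Working backward from the deadline:
P has no dependents, so it just needs to finish by minute 277. Starting by 277 − 15 = minute 262 achieves that.
Since P (must start by minute 262, minus 10-minute gap → minute 252) depends on it, O must finish by minute 252. Backing off its 40-minute duration gives a latest start of minute 212.
N has to be done before O (must start by minute 212, minus 10-minute gap → minute 202). That means finishing by minute 202, i.e. starting by 202 − 40 = minute 162.
So N can start as early as minute 130 and as late as minute 162, giving 162 − 130 = 32 minutes of slack.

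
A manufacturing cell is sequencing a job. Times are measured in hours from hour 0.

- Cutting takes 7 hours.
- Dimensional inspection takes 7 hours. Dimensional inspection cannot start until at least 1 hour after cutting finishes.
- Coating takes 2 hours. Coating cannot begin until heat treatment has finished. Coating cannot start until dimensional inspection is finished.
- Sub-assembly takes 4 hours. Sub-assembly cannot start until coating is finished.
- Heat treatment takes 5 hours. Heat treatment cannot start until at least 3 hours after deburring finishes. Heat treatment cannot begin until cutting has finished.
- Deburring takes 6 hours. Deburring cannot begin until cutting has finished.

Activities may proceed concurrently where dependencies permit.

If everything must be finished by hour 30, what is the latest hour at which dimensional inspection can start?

17

Sub-assembly has no dependents, so it just needs to finish by hour 30. Starting by 30 − 4 = hour 26 achieves that.
Since sub-assembly (must start by hour 26) depends on it, coating must finish by hour 26. Backing off its 2-hour duration gives a latest start of hour 24.
Since coating (must start by hour 24) depends on it, dimensional inspection must finish by hour 24. Backing off its 7-hour duration gives a latest start of hour 17.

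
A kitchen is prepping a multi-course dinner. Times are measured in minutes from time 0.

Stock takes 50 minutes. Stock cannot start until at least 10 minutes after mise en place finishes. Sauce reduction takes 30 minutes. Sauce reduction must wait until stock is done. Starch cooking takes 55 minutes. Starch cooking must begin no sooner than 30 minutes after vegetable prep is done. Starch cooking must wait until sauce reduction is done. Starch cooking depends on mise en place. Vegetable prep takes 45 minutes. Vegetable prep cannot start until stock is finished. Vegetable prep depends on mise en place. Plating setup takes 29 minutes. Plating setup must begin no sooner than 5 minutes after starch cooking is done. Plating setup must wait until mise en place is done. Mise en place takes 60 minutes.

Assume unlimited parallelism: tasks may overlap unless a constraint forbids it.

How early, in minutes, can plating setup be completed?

284

Mise en place has no prerequisites, so it starts at minute 0 and finishes at minute 60.
Stock waits on mise en place (finishes minute 60, plus 10-minute gap → minute 70), so it starts at minute 70 and finishes at 70 + 50 = minute 120.
After stock (finishes minute 120), sauce reduction can start at minute 120 and finishes at minute 150.
Vegetable prep needs all of stock (finishes minute 120); mise en place (finishes minute 60). That puts its earliest start at minute 120; it finishes at 120 + 45 = minute 165.
Starch cooking needs all of vegetable prep (finishes minute 165, plus 30-minute gap → minute 195); sauce reduction (finishes minute 150); mise en place (finishes minute 60). That puts its earliest start at minute 195; it finishes at 195 + 55 = minute 250.
Plating setup cannot start until starch cooking (finishes minute 250, plus 5-minute gap → minute 255); mise en place (finishes minute 60). The controlling bound is minute 255, so plating setup finishes at 255 + 29 = minute 284.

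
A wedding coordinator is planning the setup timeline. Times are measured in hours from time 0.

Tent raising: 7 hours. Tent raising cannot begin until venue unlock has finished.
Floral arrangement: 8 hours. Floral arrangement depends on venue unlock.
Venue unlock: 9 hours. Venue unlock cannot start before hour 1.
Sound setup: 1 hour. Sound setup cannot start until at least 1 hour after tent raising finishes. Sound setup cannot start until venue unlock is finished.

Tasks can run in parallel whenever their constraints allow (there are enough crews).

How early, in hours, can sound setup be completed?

19

After its own release at hour 1, venue unlock can start at hour 1 and finishes at hour 10.
Tent raising cannot begin until venue unlock (finishes hour 10). It runs from hour 10 to 10 + 7 = hour 17.
Sound setup needs all of tent raising (finishes hour 17, plus 1-hour gap → hour 18); venue unlock (finishes hour 10). That puts its earliest start at hour 18; it finishes at 18 + 1 = hour 19.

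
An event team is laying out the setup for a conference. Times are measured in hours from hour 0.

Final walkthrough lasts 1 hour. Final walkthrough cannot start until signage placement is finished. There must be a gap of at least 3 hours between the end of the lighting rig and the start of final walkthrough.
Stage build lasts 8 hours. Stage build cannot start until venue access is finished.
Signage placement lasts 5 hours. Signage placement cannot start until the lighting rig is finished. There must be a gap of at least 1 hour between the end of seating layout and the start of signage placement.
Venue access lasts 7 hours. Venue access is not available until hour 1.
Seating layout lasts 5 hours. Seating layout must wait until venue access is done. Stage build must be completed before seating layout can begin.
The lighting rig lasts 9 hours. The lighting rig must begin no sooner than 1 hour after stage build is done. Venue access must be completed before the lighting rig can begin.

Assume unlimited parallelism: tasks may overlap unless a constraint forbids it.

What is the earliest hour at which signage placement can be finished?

31

Venue access cannot begin until its own release at hour 1. It runs from hour 1 to 1 + 7 = hour 8.
Stage build waits on venue access (finishes hour 8), so it starts at hour 8 and finishes at 8 + 8 = hour 16.
Seating layout needs all of venue access (finishes hour 8); stage build (finishes hour 16). That puts its earliest start at hour 16; it finishes at 16 + 5 = hour 21.
The lighting rig cannot start until stage build (finishes hour 16, plus 1-hour gap → hour 17); venue access (finishes hour 8). The controlling bound is hour 17, so the lighting rig finishes at 17 + 9 = hour 26.
For signage placement: the lighting rig (finishes hour 26); seating layout (finishes hour 21, plus 1-hour gap → hour 22). Taking the maximum gives a start of hour 26, and it finishes at 26 + 5 = hour 31.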